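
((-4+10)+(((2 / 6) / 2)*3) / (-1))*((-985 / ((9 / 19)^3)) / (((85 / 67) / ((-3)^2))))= -995851351 / 2754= -361601.80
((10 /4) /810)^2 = 1 /104976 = 0.00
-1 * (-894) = 894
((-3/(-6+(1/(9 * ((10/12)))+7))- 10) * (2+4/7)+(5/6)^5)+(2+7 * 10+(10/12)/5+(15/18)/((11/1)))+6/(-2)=377869985/10178784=37.12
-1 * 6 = -6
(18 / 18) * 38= 38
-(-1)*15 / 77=15 / 77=0.19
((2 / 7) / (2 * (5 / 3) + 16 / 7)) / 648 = 1 / 12744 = 0.00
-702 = -702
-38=-38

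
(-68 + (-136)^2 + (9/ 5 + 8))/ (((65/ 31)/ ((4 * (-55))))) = -125745796/ 65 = -1934550.71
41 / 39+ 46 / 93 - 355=-142442 / 403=-353.45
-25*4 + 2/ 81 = -8098/ 81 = -99.98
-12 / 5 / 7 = -12 / 35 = -0.34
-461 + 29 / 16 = -7347 / 16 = -459.19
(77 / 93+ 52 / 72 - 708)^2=155392851601 / 311364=499071.35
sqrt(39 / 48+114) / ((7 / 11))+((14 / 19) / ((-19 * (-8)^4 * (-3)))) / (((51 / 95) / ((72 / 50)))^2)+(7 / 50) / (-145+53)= -6377 / 4254080+11 * sqrt(1837) / 28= 16.84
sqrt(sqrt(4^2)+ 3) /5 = sqrt(7) /5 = 0.53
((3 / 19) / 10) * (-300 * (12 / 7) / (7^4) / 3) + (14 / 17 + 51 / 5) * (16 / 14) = 341929424 / 27143305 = 12.60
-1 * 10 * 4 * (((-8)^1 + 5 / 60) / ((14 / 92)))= 43700 / 21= 2080.95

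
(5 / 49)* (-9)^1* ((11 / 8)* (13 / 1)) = -6435 / 392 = -16.42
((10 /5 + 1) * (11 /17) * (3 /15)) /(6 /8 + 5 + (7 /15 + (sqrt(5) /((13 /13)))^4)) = 396 /31841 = 0.01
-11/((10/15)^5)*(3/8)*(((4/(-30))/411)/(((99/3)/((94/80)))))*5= 0.00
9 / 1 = 9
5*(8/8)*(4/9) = 20/9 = 2.22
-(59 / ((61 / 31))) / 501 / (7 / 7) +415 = 12680986 / 30561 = 414.94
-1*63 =-63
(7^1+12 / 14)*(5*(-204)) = -56100 / 7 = -8014.29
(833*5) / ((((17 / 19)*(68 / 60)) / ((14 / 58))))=488775 / 493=991.43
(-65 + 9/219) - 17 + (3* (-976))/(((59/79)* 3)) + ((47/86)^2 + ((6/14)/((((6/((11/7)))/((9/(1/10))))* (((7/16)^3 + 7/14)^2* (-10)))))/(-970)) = -667687995556878185917/480868396769148220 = -1388.50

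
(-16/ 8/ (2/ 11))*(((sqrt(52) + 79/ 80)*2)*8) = -352*sqrt(13)- 869/ 5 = -1442.95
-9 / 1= -9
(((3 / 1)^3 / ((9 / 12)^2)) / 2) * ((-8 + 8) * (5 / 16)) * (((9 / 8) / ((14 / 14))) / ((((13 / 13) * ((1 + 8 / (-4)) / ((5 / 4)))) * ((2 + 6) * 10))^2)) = 0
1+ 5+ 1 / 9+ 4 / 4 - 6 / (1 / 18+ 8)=8308 / 1305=6.37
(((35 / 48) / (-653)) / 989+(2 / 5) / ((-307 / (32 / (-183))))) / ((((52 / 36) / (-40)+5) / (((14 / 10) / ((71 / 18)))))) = 124369443387 / 7672388556765215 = 0.00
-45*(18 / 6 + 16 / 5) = -279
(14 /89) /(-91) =-2 /1157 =-0.00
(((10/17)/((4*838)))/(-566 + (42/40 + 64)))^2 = 625/5093011325123569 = 0.00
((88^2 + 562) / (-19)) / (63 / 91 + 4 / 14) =-446.98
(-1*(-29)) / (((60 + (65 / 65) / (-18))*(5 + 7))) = 87 / 2158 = 0.04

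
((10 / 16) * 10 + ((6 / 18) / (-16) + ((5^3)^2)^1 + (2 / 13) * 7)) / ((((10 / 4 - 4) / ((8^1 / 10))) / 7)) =-68281913 / 1170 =-58360.61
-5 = -5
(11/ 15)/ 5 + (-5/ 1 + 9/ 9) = -3.85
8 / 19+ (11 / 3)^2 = 2371 / 171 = 13.87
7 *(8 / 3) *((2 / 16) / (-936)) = -0.00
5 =5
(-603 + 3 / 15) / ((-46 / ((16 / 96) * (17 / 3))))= 25619 / 2070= 12.38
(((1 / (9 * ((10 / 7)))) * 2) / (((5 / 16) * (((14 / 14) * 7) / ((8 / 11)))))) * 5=128 / 495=0.26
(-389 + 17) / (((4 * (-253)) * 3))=31 / 253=0.12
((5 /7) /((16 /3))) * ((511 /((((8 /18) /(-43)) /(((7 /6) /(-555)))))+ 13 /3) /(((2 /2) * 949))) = 480673 /31461248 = 0.02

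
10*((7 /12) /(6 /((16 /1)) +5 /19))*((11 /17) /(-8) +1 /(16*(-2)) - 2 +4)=682955 /39576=17.26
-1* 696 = -696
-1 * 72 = -72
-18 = -18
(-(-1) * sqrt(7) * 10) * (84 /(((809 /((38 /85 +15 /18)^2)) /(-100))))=-119394520 * sqrt(7) /701403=-450.37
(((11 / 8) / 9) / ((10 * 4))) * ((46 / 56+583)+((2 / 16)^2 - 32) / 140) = 8216989 / 3686400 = 2.23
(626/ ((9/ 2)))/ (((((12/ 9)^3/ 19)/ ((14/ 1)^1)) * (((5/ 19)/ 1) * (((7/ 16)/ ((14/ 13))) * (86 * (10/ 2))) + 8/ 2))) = 4745706/ 15191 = 312.40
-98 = -98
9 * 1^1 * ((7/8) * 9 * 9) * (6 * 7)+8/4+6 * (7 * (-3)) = 106667/4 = 26666.75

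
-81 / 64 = -1.27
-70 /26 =-35 /13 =-2.69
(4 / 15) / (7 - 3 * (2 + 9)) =-2 / 195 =-0.01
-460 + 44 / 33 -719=-3533 / 3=-1177.67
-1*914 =-914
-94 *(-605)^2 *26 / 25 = -35782604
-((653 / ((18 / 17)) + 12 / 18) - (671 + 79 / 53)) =52567 / 954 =55.10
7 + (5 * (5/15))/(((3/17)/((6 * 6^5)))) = 440647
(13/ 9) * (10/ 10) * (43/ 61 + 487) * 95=36741250/ 549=66923.95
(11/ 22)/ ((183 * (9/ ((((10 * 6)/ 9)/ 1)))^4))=0.00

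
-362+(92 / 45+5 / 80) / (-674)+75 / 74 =-6481698449 / 17955360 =-360.99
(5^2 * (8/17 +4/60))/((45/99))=1507/51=29.55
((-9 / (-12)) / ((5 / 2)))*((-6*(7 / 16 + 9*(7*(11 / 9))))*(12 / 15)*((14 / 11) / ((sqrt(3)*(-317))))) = 26019*sqrt(3) / 174350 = 0.26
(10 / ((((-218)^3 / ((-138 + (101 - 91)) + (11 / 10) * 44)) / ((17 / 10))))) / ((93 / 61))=206363 / 2408753940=0.00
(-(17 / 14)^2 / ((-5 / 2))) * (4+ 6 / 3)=867 / 245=3.54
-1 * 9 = -9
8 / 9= 0.89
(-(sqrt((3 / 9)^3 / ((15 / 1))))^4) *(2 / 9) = -0.00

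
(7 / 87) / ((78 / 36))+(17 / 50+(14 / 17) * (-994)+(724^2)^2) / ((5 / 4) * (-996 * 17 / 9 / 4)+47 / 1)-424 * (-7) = -528278884534518068 / 1040020475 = -507950465.62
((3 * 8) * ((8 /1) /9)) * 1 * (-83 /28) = -1328 /21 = -63.24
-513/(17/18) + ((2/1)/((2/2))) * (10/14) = -64468/119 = -541.75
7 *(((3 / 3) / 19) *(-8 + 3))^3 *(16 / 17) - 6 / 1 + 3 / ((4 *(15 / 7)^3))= -3171286171 / 524713500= -6.04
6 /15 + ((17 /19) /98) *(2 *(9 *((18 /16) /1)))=21781 /37240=0.58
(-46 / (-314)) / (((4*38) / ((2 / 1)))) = 23 / 11932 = 0.00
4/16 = 1/4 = 0.25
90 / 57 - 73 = -1357 / 19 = -71.42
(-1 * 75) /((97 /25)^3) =-1171875 /912673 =-1.28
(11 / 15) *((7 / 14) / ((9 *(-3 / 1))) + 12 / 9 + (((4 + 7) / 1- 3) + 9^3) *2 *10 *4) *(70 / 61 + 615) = 263268048857 / 9882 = 26641170.70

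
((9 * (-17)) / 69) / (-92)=51 / 2116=0.02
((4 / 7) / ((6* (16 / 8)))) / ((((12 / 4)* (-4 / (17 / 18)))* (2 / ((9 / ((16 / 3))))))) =-17 / 5376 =-0.00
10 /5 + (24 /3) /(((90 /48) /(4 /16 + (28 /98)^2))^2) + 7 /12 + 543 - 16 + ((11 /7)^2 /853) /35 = 195322943197 /368649540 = 529.83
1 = 1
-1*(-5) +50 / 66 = 190 / 33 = 5.76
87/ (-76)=-87/ 76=-1.14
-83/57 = -1.46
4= 4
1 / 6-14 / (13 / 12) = -995 / 78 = -12.76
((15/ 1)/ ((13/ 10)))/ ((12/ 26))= 25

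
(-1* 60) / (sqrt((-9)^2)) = -20 / 3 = -6.67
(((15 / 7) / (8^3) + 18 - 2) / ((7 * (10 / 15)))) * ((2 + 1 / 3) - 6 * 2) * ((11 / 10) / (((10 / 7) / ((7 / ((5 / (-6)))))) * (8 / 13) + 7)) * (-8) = 42.31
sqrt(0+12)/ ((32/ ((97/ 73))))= 97 * sqrt(3)/ 1168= 0.14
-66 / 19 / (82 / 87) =-2871 / 779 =-3.69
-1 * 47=-47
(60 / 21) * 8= 22.86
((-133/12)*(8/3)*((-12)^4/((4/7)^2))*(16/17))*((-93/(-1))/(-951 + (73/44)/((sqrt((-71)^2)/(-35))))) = 8724773578752/50549143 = 172599.83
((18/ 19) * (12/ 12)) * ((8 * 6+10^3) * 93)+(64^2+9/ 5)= 9161051/ 95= 96432.12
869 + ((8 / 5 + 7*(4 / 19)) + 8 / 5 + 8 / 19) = 874.09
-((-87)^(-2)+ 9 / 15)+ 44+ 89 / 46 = 78921733 / 1740870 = 45.33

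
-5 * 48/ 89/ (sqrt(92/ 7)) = -120 * sqrt(161)/ 2047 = -0.74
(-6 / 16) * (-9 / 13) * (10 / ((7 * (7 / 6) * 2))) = 405 / 2548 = 0.16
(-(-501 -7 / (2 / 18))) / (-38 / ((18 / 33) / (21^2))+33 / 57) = -5358 / 291863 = -0.02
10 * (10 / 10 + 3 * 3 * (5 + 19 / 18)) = 555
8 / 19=0.42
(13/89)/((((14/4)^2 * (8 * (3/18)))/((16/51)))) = 208/74137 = 0.00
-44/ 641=-0.07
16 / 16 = 1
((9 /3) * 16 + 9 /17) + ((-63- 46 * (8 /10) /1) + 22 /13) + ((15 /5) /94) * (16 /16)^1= -5146381 /103870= -49.55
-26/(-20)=13/10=1.30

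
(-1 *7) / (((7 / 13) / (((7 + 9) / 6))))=-104 / 3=-34.67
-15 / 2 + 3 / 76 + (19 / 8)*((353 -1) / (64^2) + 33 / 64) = -117355 / 19456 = -6.03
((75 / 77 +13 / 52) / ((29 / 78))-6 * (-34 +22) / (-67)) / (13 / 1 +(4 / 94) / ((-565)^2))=343296799575 / 2012489549686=0.17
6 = 6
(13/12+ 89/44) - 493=-32333/66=-489.89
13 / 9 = 1.44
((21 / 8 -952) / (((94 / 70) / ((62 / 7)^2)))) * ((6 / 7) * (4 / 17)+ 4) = -186193750 / 799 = -233033.48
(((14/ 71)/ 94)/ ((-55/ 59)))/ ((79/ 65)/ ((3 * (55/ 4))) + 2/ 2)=-0.00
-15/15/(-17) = 1/17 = 0.06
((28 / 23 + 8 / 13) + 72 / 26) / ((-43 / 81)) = -2592 / 299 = -8.67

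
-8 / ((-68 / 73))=146 / 17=8.59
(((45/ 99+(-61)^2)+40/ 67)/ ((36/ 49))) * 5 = 56006020/ 2211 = 25330.63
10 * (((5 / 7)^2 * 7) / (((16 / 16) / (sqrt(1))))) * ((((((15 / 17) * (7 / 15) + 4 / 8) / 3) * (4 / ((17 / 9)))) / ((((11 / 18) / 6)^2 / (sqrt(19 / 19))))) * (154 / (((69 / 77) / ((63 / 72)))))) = 2214702000 / 6647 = 333188.21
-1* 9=-9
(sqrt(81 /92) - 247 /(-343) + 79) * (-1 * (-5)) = 45 * sqrt(23) /46 + 136720 /343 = 403.29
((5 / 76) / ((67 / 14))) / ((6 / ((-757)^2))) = 1312.96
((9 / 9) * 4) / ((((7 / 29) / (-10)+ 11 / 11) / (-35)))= -40600 / 283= -143.46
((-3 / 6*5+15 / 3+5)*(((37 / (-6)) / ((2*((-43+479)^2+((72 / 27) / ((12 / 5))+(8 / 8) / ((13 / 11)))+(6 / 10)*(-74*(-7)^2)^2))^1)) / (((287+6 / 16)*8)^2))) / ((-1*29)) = 108225 / 5795219856550929992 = 0.00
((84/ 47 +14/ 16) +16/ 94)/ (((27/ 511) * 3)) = 181405/ 10152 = 17.87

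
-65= -65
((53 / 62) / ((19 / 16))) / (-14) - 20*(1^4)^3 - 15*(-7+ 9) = -206362 / 4123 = -50.05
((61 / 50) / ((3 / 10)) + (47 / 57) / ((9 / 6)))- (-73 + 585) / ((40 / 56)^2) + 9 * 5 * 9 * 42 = 68447437 / 4275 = 16011.10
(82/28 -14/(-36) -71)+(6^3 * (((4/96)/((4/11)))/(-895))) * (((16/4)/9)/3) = -3816511/56385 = -67.69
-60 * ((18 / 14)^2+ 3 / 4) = -7065 / 49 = -144.18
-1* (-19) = 19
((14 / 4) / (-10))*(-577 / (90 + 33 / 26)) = 7501 / 3390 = 2.21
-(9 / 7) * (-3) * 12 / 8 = 81 / 14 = 5.79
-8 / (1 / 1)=-8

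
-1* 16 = -16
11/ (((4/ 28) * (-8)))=-77/ 8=-9.62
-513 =-513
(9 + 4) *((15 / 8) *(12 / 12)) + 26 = 403 / 8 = 50.38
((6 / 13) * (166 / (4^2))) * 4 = 249 / 13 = 19.15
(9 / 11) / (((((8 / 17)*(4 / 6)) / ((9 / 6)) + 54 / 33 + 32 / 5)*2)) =6885 / 138772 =0.05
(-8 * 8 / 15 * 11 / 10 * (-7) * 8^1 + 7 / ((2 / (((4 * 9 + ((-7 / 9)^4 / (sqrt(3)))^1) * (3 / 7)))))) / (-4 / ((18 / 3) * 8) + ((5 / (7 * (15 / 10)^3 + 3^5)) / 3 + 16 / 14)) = 2655506 * sqrt(3) / 15467517 + 1419161688 / 4773925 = 297.57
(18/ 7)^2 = 324/ 49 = 6.61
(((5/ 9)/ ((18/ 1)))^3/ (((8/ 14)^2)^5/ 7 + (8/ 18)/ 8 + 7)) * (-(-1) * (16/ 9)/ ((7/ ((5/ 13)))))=706188122500/ 1735054858154676357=0.00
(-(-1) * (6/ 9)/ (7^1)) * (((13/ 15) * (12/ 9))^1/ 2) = 52/ 945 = 0.06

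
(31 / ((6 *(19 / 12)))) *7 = 434 / 19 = 22.84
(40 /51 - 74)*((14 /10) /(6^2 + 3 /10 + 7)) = -52276 /22083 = -2.37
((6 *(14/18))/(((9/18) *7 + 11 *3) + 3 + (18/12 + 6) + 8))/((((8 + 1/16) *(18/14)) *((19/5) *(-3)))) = -1568/2183841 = -0.00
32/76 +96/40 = 268/95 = 2.82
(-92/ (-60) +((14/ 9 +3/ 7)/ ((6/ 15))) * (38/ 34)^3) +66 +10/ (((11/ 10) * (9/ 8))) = 82.54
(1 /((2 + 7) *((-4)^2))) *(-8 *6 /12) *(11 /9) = -11 /324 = -0.03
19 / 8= 2.38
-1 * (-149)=149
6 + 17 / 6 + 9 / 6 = 31 / 3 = 10.33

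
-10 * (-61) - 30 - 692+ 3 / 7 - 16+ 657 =3706 / 7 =529.43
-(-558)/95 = 558/95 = 5.87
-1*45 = -45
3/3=1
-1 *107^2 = -11449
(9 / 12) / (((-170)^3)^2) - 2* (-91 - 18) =21047960168000003 / 96550276000000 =218.00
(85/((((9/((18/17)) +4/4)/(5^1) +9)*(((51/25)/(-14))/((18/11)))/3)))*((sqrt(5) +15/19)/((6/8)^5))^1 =-35840000*sqrt(5)/32373- 179200000/205029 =-3349.56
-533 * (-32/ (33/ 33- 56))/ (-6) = 8528/ 165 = 51.68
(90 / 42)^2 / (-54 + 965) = 225 / 44639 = 0.01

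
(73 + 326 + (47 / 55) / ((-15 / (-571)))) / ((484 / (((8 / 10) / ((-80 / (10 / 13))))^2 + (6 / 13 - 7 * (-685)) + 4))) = 2406371173901 / 562347500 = 4279.15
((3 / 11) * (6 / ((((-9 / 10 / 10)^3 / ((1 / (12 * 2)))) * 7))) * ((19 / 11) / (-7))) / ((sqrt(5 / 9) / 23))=21850000 * sqrt(5) / 480249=101.73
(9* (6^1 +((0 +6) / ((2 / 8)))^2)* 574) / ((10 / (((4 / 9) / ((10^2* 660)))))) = 27839 / 13750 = 2.02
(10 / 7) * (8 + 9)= 170 / 7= 24.29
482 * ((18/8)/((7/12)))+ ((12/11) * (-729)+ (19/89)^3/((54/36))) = 173250007912/162847839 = 1063.88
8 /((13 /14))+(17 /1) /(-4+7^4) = 15805 /1833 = 8.62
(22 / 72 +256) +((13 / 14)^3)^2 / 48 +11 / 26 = 3618853129007 / 14095291392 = 256.74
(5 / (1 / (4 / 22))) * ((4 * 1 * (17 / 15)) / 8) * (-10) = -170 / 33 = -5.15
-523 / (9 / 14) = -7322 / 9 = -813.56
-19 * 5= -95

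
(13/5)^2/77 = 169/1925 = 0.09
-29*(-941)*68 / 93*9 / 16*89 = 123864771 / 124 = 998909.44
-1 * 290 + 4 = -286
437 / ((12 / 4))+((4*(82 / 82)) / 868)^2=20577896 / 141267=145.67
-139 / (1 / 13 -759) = 1807 / 9866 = 0.18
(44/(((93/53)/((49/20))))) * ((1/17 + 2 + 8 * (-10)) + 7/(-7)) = -38336914/7905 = -4849.70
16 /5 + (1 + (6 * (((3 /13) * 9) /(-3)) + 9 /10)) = 123 /130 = 0.95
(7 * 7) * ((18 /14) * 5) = 315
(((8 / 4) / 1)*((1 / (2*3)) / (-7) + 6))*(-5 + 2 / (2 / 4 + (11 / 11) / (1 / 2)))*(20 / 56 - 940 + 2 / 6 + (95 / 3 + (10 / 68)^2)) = 1843462221 / 40460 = 45562.59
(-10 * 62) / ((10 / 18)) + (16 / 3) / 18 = -30124 / 27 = -1115.70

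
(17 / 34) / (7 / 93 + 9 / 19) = 1767 / 1940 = 0.91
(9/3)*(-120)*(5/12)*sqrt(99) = -450*sqrt(11) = -1492.48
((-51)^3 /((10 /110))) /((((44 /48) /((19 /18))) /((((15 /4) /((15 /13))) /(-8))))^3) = 74035092599 /495616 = 149379.95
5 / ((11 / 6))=30 / 11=2.73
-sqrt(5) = -2.24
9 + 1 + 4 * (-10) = -30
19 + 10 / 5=21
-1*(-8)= 8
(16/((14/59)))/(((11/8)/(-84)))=-45312/11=-4119.27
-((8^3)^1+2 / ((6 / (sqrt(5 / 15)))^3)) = -512 - sqrt(3) / 972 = -512.00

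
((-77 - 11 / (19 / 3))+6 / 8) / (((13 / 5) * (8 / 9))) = -266715 / 7904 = -33.74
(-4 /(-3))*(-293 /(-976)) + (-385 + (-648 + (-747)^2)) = 407706725 /732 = 556976.40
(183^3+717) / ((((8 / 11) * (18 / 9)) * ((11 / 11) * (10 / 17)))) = 286540287 / 40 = 7163507.18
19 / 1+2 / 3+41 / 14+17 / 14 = 500 / 21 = 23.81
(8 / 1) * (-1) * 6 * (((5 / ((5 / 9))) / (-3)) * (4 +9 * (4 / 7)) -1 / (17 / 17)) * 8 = 76416 / 7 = 10916.57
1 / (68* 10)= 1 / 680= 0.00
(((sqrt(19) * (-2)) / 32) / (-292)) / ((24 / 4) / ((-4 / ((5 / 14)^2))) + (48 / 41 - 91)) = -2009 * sqrt(19) / 844937624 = -0.00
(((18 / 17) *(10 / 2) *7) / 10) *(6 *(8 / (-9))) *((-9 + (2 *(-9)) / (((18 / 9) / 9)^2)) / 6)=20916 / 17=1230.35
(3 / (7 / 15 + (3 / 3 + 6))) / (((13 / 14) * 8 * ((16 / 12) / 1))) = 135 / 3328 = 0.04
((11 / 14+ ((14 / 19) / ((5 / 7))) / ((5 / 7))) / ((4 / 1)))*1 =14829 / 26600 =0.56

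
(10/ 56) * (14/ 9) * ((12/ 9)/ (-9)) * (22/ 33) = -20/ 729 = -0.03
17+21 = 38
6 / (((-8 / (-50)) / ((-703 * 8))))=-210900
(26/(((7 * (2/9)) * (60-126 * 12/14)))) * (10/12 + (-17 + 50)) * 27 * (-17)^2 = -2941731/32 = -91929.09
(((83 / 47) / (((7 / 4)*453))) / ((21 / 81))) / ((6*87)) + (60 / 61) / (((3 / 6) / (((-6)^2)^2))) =1568393860366 / 615175057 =2549.51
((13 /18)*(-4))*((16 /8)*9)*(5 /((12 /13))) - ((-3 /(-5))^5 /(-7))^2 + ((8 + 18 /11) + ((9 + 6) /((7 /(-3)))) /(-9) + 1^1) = -270.32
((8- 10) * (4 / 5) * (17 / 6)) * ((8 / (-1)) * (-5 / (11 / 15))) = -2720 / 11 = -247.27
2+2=4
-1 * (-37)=37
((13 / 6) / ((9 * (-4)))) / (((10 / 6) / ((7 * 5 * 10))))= -455 / 36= -12.64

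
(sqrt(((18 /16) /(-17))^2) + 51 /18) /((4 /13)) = 15379 /1632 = 9.42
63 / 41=1.54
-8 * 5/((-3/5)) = 200/3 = 66.67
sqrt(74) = 8.60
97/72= 1.35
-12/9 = -4/3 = -1.33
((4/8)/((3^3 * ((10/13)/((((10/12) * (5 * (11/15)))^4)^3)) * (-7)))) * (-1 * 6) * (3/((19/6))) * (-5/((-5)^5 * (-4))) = -3187466320107265625/615434294918725632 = -5.18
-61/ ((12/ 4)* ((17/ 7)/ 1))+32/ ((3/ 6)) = 55.63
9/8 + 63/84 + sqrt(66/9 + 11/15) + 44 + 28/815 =11 * sqrt(15)/15 + 299329/6520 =48.75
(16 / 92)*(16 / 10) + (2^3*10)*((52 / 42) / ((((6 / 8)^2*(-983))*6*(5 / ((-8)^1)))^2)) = 0.28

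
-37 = -37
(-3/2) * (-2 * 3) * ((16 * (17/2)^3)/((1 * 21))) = 29478/7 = 4211.14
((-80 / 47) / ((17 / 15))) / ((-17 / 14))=16800 / 13583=1.24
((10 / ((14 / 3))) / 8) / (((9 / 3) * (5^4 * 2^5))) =1 / 224000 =0.00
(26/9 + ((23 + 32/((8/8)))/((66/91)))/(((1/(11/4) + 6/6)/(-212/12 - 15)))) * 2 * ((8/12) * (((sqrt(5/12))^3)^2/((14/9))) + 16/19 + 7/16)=-4916835313/1034208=-4754.20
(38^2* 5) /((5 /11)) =15884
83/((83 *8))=0.12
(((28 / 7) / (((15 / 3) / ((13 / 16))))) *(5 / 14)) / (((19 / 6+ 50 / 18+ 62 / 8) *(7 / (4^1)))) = 234 / 24157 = 0.01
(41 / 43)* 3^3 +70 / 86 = 1142 / 43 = 26.56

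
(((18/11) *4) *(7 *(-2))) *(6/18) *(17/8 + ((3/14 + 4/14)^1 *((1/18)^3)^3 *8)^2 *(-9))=-4064429306389138864121/62617258221681411072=-64.91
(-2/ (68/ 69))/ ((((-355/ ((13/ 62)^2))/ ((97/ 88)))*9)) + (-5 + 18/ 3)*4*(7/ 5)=68593820111/ 12248829120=5.60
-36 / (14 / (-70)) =180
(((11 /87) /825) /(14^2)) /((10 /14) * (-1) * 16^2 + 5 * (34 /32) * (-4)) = -1 /261032625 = -0.00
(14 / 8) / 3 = 7 / 12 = 0.58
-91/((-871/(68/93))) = 476/6231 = 0.08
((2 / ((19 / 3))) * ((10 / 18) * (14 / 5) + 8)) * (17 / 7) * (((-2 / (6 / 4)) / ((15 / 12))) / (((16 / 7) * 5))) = -2924 / 4275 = -0.68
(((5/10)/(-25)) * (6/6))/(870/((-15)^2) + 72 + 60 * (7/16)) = -6/30635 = -0.00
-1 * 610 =-610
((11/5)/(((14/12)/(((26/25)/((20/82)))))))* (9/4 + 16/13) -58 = -262607/8750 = -30.01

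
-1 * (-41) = 41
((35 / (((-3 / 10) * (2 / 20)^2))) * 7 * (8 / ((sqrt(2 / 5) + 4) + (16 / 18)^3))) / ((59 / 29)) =-118369868400000 / 1701944621 + 5034517740000 * sqrt(10) / 1701944621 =-60195.45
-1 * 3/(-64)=3/64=0.05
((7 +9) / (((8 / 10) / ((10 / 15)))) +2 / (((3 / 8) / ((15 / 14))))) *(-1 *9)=-1200 / 7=-171.43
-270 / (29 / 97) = -26190 / 29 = -903.10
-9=-9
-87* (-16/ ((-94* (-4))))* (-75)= -13050/ 47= -277.66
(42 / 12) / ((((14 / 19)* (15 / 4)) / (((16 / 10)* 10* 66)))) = 6688 / 5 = 1337.60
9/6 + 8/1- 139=-259/2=-129.50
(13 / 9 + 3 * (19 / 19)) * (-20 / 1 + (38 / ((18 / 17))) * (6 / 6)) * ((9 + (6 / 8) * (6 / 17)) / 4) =25025 / 153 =163.56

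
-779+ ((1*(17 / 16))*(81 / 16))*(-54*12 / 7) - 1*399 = -375409 / 224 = -1675.93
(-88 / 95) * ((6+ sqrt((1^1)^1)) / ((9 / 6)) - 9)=1144 / 285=4.01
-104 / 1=-104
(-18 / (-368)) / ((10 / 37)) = 333 / 1840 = 0.18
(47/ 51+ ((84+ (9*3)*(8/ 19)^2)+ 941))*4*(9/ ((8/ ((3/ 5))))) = 17078733/ 6137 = 2782.91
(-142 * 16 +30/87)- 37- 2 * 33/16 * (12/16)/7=-14999895/6496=-2309.10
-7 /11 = -0.64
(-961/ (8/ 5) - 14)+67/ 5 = -24049/ 40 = -601.22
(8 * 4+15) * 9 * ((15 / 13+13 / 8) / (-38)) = -122247 / 3952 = -30.93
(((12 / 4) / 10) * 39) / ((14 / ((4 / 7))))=0.48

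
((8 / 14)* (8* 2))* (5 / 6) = 160 / 21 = 7.62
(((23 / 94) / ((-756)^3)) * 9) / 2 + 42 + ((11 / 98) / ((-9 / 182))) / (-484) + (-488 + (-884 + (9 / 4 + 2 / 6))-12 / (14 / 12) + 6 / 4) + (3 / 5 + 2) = -662015641643249 / 496413308160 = -1333.60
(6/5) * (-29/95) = -0.37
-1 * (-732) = 732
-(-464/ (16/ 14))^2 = -164836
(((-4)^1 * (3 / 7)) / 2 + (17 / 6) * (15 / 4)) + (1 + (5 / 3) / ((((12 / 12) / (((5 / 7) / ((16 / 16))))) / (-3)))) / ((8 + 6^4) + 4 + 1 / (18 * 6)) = 11036629 / 1130120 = 9.77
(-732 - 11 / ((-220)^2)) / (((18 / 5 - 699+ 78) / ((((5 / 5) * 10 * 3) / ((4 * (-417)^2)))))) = 3220801 / 62983986912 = 0.00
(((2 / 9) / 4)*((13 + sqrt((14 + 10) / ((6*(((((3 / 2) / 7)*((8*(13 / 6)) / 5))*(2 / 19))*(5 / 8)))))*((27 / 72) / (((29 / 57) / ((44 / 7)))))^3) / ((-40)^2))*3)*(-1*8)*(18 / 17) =-19965842523*sqrt(3458) / 1479007493600 - 39 / 3400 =-0.81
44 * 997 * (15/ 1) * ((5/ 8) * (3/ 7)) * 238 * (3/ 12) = 41948775/ 4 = 10487193.75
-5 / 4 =-1.25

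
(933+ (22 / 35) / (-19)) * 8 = 4963384 / 665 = 7463.74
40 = 40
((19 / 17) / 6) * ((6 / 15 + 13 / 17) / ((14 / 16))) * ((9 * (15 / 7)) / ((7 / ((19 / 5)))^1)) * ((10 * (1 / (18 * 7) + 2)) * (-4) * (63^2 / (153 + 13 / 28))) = -46873556928 / 8692831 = -5392.21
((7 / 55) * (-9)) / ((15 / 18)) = -378 / 275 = -1.37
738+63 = 801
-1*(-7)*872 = 6104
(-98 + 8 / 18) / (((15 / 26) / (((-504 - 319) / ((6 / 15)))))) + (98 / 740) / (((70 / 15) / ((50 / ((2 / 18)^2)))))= 695365063 / 1998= 348030.56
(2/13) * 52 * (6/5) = 48/5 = 9.60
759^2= 576081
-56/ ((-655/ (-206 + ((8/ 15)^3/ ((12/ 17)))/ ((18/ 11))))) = -1050547792/ 59686875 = -17.60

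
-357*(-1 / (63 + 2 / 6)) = 1071 / 190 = 5.64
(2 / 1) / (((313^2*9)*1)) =2 / 881721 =0.00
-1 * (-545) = 545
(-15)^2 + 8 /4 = 227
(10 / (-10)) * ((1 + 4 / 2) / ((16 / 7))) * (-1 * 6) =63 / 8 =7.88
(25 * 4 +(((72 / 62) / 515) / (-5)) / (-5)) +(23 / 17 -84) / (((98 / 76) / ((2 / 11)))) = 88.35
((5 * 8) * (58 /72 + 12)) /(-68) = -2305 /306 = -7.53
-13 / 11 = -1.18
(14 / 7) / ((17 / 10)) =20 / 17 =1.18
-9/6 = -3/2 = -1.50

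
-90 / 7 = -12.86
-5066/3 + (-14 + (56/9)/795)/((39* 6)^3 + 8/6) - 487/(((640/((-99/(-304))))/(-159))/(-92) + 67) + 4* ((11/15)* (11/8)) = -942483306706967843893/557060287549555215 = -1691.89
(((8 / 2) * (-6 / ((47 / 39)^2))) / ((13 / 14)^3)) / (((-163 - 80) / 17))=1.44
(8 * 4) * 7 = 224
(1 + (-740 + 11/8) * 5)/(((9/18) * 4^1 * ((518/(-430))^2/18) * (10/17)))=-41779643445/1073296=-38926.49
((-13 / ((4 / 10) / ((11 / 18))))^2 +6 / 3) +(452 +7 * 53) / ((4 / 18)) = 5313553 / 1296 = 4099.96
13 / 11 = 1.18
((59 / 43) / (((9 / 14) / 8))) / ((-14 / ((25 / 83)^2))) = -295000 / 2666043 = -0.11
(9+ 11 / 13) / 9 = 1.09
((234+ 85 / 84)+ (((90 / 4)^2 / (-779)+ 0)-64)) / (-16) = -5573905 / 523488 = -10.65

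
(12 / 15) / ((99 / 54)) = 24 / 55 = 0.44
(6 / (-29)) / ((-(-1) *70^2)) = -3 / 71050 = -0.00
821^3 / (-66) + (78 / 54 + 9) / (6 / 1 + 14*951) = -5528342732873 / 659340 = -8384661.53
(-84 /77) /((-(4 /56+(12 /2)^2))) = 168 /5555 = 0.03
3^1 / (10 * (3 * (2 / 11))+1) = 33 / 71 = 0.46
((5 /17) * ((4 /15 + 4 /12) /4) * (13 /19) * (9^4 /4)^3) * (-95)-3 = -55073759626851 /4352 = -12654816090.73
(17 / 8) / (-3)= -17 / 24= -0.71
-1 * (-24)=24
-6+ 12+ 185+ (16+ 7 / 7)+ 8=216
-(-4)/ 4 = 1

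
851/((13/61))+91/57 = 2960110/741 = 3994.75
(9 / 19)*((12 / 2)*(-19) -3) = -1053 / 19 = -55.42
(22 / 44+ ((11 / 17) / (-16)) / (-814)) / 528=305 / 322048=0.00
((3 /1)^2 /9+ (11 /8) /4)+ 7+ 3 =363 /32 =11.34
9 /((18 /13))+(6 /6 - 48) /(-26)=108 /13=8.31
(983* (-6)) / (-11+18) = -5898 / 7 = -842.57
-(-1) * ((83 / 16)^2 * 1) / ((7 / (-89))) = -613121 / 1792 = -342.14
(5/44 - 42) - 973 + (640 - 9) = -16891/44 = -383.89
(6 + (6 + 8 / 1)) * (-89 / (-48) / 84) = 0.44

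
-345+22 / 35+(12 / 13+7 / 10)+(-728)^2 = 481973539 / 910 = 529641.25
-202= -202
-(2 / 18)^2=-1 / 81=-0.01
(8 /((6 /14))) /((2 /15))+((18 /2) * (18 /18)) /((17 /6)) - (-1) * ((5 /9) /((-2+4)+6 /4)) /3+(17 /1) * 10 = 313.23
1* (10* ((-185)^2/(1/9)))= 3080250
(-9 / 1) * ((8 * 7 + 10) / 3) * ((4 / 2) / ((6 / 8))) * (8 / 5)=-4224 / 5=-844.80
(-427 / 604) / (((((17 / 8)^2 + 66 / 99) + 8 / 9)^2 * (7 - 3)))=-8854272 / 1846580359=-0.00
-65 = -65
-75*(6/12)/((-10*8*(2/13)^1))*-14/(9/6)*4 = -455/4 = -113.75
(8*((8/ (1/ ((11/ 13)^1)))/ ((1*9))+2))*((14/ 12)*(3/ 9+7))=198352/ 1053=188.37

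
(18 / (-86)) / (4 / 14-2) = 21 / 172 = 0.12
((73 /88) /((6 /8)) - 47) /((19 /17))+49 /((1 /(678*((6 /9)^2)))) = 14724.27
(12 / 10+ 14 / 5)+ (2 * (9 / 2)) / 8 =41 / 8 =5.12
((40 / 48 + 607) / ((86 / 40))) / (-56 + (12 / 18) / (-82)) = -1495270 / 296227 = -5.05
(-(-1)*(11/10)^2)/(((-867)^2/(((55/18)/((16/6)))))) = 1331/721621440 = 0.00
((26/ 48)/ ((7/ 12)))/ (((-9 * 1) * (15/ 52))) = -338/ 945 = -0.36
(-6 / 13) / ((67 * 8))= -3 / 3484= -0.00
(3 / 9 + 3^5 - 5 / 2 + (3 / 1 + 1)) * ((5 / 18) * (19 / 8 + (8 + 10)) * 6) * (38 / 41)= 7705.78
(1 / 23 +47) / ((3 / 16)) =250.90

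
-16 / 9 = -1.78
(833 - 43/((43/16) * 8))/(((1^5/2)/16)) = 26592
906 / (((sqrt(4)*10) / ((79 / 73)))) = 35787 / 730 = 49.02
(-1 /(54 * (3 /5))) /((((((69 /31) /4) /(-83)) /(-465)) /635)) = -2532475250 /1863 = -1359353.33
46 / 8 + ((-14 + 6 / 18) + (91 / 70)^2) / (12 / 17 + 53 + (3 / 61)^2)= 5633277449 / 1019227800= 5.53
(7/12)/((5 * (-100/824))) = -721/750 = -0.96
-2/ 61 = -0.03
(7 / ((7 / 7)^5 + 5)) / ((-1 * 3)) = -7 / 18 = -0.39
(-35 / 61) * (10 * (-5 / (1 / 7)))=200.82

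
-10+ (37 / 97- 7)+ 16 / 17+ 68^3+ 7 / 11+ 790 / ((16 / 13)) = 45718817517 / 145112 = 315058.83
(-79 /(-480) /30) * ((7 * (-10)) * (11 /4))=-6083 /5760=-1.06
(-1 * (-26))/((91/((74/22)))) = 74/77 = 0.96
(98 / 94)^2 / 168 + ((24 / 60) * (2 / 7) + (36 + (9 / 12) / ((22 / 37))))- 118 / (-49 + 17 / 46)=39.81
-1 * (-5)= 5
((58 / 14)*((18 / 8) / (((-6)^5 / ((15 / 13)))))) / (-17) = 0.00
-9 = -9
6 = 6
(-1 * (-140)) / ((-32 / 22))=-385 / 4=-96.25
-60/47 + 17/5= 499/235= 2.12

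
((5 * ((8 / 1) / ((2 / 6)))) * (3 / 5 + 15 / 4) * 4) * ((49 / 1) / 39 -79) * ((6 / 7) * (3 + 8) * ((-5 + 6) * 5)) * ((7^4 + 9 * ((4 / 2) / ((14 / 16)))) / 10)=-1180450282176 / 637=-1853140160.40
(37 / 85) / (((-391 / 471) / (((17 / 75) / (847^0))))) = -5809 / 48875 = -0.12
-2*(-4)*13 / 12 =26 / 3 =8.67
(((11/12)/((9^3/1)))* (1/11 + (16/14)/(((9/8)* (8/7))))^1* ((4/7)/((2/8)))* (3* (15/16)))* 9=485/6804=0.07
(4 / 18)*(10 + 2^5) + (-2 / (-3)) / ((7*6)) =589 / 63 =9.35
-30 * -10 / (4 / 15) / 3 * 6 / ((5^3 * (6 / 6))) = 18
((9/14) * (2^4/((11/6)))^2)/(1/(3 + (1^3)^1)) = 165888/847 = 195.85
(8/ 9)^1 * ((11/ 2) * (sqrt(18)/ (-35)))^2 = 484/ 1225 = 0.40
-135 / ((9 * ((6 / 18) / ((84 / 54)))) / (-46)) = 3220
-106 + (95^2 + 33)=8952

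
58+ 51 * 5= 313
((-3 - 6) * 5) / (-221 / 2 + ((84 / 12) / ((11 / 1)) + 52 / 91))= 6930 / 16831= 0.41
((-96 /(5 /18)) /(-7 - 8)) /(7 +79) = 288 /1075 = 0.27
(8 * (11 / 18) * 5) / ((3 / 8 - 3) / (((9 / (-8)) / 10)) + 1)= 1.00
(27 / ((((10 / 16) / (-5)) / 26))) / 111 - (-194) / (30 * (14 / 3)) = -127451 / 2590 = -49.21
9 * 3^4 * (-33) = -24057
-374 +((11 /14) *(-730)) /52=-140151 /364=-385.03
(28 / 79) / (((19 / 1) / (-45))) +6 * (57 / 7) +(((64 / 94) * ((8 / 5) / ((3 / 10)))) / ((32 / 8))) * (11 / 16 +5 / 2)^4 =35834806377 / 252840448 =141.73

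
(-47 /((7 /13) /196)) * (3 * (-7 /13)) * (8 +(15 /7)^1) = 280308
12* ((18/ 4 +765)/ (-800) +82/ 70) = 7041/ 2800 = 2.51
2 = 2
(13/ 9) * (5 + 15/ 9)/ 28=65/ 189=0.34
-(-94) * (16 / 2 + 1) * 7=5922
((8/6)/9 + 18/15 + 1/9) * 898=176906/135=1310.41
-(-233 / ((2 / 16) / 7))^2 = -170250304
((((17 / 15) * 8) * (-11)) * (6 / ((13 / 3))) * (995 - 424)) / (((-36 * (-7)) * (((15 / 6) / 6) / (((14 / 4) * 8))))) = -6833728 / 325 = -21026.86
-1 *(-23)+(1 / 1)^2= 24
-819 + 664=-155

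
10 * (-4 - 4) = -80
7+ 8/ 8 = 8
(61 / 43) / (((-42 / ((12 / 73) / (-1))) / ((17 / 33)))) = 2074 / 725109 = 0.00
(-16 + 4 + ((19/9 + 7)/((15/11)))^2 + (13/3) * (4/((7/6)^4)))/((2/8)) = 7351083616/43758225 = 167.99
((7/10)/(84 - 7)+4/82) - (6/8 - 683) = 6154417/9020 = 682.31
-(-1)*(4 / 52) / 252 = 1 / 3276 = 0.00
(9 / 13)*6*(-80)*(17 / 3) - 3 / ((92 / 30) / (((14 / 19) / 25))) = -53489619 / 28405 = -1883.11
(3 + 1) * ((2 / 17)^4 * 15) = 960 / 83521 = 0.01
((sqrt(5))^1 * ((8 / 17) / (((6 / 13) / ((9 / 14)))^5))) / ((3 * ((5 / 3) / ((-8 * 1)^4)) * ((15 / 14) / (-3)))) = -5774348736 * sqrt(5) / 1020425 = -12653.39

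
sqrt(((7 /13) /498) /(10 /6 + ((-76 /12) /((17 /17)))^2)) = sqrt(1064973) /202852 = 0.01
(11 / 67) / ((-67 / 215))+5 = 20080 / 4489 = 4.47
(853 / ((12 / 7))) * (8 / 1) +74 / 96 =63703 / 16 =3981.44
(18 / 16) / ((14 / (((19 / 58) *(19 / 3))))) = 1083 / 6496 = 0.17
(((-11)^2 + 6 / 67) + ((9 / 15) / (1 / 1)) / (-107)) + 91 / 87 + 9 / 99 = 4192622438 / 34303665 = 122.22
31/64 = 0.48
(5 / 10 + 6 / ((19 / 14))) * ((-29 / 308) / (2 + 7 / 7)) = -493 / 3192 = -0.15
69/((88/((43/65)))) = 2967/5720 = 0.52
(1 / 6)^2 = 1 / 36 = 0.03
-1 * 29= -29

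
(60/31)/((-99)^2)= 0.00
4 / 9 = 0.44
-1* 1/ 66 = -1/ 66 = -0.02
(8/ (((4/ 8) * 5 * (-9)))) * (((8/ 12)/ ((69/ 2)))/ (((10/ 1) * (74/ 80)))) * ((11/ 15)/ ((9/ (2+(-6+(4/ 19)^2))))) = 1340416/ 5598920475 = 0.00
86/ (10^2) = 43/ 50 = 0.86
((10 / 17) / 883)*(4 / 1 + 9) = 130 / 15011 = 0.01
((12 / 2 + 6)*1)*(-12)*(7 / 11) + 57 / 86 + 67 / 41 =-3465119 / 38786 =-89.34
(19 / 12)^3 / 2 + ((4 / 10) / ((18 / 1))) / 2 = 34487 / 17280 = 2.00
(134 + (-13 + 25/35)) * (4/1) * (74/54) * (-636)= -8910784/21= -424323.05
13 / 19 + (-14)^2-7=3604 / 19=189.68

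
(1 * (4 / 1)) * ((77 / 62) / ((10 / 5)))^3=456533 / 476656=0.96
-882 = -882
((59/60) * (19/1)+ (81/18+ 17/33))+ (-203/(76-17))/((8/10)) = 188836/9735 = 19.40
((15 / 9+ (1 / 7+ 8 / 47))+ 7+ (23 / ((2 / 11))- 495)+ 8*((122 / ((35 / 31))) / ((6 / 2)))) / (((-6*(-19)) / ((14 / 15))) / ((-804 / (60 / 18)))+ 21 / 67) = 47194867 / 127605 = 369.85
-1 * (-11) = 11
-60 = -60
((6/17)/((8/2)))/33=1/374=0.00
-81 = -81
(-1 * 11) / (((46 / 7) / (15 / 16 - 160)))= 195965 / 736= 266.26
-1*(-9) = 9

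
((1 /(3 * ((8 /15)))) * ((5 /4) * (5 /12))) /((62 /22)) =1375 /11904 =0.12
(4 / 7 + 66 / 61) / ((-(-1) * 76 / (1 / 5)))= 353 / 81130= 0.00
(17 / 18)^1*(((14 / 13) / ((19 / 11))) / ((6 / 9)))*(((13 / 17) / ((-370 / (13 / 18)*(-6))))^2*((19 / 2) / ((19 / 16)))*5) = 169169 / 77365037520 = 0.00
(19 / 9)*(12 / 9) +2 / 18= 79 / 27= 2.93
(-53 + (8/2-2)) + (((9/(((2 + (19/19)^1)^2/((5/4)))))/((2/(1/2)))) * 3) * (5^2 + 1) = -213/8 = -26.62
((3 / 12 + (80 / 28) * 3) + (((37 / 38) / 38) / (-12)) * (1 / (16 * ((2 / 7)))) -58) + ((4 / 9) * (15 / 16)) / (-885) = -33787333253 / 687020544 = -49.18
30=30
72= 72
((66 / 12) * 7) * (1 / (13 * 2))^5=77 / 23762752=0.00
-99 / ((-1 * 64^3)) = 99 / 262144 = 0.00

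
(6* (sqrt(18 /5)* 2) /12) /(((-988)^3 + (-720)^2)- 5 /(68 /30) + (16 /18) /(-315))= -57834* sqrt(10) /92911465554977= -0.00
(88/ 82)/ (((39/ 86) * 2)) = 1892/ 1599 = 1.18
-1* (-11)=11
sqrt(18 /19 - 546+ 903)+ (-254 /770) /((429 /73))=-9271 /165165+ sqrt(129219) /19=18.86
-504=-504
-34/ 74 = -17/ 37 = -0.46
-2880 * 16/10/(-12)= 384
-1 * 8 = -8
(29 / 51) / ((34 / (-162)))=-783 / 289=-2.71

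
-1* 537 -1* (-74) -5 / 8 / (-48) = -177787 / 384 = -462.99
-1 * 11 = -11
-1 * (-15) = 15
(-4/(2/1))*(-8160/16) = 1020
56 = 56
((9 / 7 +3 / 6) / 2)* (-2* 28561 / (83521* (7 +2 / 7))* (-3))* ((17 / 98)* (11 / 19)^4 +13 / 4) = 59629849300775 / 72534576166024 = 0.82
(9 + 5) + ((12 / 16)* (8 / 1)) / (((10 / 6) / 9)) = 232 / 5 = 46.40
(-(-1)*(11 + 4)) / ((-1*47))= -15 / 47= -0.32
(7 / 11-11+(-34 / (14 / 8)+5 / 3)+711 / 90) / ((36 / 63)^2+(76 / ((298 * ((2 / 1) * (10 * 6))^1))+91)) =-97460006 / 440081741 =-0.22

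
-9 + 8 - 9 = -10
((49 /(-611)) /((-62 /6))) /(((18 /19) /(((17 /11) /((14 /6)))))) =0.01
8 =8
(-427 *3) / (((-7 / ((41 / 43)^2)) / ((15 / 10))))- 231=68631 / 3698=18.56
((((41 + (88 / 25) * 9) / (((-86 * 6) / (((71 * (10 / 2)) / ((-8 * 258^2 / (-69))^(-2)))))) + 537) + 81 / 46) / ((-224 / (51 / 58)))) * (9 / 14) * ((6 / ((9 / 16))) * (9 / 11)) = 943226261856981 / 14380520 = 65590553.18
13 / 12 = 1.08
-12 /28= -3 /7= -0.43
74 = 74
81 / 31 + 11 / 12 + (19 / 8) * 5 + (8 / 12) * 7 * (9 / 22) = 141695 / 8184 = 17.31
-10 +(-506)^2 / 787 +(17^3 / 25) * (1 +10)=48735991 / 19675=2477.05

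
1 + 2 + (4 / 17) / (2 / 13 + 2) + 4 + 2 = 1084 / 119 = 9.11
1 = 1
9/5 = 1.80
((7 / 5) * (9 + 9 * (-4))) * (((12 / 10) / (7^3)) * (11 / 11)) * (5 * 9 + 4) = -162 / 25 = -6.48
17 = 17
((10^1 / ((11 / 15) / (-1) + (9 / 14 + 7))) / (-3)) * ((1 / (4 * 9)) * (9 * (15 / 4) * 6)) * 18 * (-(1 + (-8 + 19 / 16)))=-6591375 / 23216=-283.92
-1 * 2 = -2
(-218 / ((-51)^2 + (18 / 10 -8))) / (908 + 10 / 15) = -1635 / 17683562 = -0.00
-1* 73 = -73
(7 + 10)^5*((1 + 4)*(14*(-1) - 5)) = -134886415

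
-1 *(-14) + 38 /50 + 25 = 994 /25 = 39.76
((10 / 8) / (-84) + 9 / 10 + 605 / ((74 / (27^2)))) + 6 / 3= 5962.95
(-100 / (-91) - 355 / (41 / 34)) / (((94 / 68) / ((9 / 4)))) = -83711655 / 175357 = -477.38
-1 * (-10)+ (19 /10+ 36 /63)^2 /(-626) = 9.99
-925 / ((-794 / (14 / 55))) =0.30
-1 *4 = -4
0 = 0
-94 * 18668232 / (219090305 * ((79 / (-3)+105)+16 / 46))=-644054004 / 6353618845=-0.10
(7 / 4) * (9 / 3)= 21 / 4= 5.25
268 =268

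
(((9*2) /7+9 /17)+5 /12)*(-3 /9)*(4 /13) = -5023 /13923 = -0.36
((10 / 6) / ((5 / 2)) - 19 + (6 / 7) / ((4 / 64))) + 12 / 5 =-233 / 105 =-2.22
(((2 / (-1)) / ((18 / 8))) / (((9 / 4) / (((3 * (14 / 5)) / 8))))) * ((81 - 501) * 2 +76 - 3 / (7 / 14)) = 8624 / 27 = 319.41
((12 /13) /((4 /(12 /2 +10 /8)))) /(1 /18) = 783 /26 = 30.12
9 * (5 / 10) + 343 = 695 / 2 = 347.50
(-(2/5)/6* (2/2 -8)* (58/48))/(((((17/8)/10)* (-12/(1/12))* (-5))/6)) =203/9180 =0.02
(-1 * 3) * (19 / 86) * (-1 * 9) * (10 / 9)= 285 / 43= 6.63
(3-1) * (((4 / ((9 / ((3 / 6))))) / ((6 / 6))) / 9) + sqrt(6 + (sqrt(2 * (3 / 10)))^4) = 2.57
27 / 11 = 2.45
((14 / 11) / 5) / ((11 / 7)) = 98 / 605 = 0.16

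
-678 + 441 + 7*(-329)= -2540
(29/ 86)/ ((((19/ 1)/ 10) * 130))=0.00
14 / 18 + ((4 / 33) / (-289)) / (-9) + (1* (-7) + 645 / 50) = 5731777 / 858330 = 6.68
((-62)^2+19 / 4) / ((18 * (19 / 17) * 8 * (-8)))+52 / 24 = -72019 / 87552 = -0.82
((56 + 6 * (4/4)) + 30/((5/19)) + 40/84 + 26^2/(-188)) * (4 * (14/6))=682532/423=1613.55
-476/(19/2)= -952/19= -50.11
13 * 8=104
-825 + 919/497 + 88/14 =-405982/497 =-816.87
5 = 5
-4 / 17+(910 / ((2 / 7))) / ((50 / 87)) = 942083 / 170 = 5541.66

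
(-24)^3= -13824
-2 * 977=-1954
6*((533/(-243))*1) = -1066/81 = -13.16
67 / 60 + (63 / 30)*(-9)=-1067 / 60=-17.78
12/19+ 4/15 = 256/285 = 0.90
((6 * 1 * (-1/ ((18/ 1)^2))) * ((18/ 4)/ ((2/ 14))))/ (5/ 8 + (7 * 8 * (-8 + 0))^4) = -14/ 966770294799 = -0.00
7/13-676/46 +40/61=-246253/18239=-13.50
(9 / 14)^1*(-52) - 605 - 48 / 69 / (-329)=-690139 / 1081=-638.43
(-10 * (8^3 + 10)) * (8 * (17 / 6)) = -118320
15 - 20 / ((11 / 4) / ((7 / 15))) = 383 / 33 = 11.61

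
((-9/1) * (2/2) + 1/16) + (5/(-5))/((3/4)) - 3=-637/48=-13.27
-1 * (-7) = 7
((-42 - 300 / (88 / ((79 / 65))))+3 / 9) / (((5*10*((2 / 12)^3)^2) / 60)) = -366762816 / 143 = -2564774.94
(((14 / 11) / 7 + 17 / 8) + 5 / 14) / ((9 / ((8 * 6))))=1094 / 77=14.21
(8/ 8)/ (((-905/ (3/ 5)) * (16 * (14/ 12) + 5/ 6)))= -2/ 58825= -0.00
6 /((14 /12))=36 /7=5.14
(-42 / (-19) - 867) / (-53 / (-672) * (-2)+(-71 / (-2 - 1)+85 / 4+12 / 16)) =-19.00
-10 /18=-5 /9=-0.56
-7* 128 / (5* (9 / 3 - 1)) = -448 / 5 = -89.60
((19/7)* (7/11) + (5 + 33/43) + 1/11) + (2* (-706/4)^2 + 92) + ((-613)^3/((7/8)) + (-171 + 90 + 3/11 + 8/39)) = -67971104208487/258258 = -263190701.58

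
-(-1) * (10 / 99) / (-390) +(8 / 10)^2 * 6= 370631 / 96525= 3.84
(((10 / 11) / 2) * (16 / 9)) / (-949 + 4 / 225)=-2000 / 2348731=-0.00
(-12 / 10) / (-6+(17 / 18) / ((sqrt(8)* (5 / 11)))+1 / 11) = 4887432* sqrt(2) / 269548751+55598400 / 269548751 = 0.23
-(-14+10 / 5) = 12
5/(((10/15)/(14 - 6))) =60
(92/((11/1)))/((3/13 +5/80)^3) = 827899904/2496791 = 331.59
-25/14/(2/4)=-25/7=-3.57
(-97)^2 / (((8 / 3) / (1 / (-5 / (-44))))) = 310497 / 10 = 31049.70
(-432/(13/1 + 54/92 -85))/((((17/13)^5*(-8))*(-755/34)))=204953736/23016299575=0.01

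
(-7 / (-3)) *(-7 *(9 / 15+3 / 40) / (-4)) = 441 / 160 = 2.76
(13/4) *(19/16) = 247/64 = 3.86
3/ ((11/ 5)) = 15/ 11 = 1.36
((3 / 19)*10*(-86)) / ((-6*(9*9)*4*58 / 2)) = 215 / 89262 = 0.00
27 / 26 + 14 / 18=425 / 234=1.82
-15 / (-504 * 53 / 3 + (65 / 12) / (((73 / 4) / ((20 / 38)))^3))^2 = -961153020164614357215 / 5080091865130034616092024896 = -0.00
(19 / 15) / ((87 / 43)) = 817 / 1305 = 0.63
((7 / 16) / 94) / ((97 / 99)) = 693 / 145888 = 0.00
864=864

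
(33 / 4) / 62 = 33 / 248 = 0.13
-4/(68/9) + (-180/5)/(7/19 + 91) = -6813/7378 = -0.92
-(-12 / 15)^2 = -16 / 25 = -0.64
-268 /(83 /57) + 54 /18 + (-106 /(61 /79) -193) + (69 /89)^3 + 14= -1773424731987 /3569258047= -496.86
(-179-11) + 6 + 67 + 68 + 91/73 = -3486/73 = -47.75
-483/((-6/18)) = 1449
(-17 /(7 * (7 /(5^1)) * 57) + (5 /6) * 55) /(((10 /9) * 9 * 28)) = 17057 /104272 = 0.16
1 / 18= 0.06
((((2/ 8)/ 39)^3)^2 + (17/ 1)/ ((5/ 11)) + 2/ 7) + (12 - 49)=345906586681379/ 504447105576960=0.69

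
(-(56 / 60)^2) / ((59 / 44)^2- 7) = 379456 / 2265975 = 0.17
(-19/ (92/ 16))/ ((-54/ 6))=76/ 207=0.37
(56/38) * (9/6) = 2.21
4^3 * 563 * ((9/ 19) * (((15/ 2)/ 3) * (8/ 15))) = 432384/ 19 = 22757.05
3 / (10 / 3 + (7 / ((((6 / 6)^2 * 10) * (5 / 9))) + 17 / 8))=1800 / 4031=0.45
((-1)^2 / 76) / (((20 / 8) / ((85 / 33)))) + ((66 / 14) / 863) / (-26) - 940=-46285122355 / 49240191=-939.99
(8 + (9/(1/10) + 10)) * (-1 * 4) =-432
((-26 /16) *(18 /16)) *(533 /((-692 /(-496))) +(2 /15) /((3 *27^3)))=-380509986779 /544825440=-698.41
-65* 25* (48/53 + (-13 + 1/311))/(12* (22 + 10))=161929625/3164736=51.17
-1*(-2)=2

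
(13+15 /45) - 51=-113 /3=-37.67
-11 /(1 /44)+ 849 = 365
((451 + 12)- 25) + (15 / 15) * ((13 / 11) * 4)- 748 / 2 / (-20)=50757 / 110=461.43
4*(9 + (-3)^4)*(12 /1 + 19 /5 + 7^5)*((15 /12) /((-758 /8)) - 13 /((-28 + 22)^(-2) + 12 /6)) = -1076412241296 /27667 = -38905997.81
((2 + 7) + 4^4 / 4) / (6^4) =73 / 1296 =0.06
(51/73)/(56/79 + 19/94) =126242/164615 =0.77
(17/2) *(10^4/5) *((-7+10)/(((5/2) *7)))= 20400/7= 2914.29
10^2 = 100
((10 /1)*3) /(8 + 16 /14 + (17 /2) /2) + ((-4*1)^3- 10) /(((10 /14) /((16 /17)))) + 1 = -40063 /425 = -94.27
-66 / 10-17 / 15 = -116 / 15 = -7.73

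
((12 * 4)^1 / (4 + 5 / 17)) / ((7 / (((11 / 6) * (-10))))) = -14960 / 511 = -29.28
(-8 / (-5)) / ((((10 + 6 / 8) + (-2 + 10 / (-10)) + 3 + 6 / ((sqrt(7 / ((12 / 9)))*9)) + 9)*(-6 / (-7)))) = 557424 / 5896465 - 1792*sqrt(21) / 5896465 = 0.09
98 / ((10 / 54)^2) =71442 / 25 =2857.68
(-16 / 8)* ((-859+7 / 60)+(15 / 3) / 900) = 77299 / 45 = 1717.76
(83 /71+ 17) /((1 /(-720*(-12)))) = 11145600 /71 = 156980.28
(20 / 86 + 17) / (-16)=-741 / 688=-1.08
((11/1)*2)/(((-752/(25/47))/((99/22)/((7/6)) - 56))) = 100375/123704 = 0.81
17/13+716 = 9325/13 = 717.31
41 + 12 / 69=947 / 23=41.17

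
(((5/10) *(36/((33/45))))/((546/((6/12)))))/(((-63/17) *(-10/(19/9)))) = 0.00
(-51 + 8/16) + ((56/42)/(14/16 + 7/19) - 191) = -240.43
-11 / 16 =-0.69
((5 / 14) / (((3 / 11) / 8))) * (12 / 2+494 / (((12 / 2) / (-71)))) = -3854180 / 63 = -61177.46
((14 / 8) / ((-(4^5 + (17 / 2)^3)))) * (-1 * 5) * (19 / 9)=266 / 23589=0.01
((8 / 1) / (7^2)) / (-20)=-2 / 245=-0.01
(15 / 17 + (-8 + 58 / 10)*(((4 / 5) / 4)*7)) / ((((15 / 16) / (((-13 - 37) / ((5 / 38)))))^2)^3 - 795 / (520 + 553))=3240022661789065215475712 / 1092339172776980704613775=2.97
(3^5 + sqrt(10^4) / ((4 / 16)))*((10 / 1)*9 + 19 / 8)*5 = 2375885 / 8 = 296985.62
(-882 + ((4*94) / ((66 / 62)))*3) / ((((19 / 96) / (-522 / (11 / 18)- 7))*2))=-888491616 / 2299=-386468.73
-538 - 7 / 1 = -545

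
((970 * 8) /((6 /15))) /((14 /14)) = 19400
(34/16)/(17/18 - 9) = -153/580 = -0.26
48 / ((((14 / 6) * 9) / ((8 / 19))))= 128 / 133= 0.96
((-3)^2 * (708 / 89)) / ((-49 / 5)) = -31860 / 4361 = -7.31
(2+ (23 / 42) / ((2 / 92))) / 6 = 571 / 126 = 4.53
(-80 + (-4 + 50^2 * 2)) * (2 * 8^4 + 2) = 40281704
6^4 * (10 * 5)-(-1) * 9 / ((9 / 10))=64810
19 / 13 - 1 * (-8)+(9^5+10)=767890 / 13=59068.46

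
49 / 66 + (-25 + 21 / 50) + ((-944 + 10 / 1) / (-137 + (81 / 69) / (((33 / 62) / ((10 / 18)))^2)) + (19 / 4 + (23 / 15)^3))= -13025320444069 / 1514435224500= -8.60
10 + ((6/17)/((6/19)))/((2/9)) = 511/34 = 15.03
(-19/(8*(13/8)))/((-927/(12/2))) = 38/4017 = 0.01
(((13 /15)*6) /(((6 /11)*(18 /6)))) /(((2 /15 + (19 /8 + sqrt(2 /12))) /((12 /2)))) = 688688 /88201 - 45760*sqrt(6) /88201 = 6.54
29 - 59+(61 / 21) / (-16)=-10141 / 336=-30.18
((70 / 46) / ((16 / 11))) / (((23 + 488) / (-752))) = -2585 / 1679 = -1.54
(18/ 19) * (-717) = -679.26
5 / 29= 0.17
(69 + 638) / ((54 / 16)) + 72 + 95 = 10165 / 27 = 376.48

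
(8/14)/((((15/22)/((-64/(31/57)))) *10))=-53504/5425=-9.86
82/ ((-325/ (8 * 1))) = -656/ 325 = -2.02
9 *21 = 189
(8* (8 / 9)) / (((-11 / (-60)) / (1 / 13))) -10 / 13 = 950 / 429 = 2.21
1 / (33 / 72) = 24 / 11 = 2.18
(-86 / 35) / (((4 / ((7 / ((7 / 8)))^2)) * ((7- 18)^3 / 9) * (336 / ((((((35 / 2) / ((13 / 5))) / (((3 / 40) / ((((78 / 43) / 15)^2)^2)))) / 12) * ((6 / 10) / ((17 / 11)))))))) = 70304 / 143102661625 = 0.00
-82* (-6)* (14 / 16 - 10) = -8979 / 2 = -4489.50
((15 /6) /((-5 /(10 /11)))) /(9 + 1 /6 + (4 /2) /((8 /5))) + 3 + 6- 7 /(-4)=11777 /1100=10.71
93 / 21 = 31 / 7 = 4.43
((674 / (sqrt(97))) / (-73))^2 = 454276 / 516913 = 0.88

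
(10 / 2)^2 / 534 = 25 / 534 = 0.05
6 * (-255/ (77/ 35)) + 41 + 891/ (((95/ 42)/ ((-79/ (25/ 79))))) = -2586155347/ 26125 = -98991.59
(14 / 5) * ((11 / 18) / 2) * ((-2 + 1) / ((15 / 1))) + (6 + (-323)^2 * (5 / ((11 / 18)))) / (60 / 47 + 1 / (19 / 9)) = 3773240859313 / 7736850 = 487697.30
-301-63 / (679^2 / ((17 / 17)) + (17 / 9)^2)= -11240732713 / 37344610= -301.00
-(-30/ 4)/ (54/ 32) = 40/ 9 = 4.44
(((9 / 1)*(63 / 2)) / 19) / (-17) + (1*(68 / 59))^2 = 1013377 / 2248726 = 0.45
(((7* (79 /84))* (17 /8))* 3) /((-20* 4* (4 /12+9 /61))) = -1.09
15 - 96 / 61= 819 / 61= 13.43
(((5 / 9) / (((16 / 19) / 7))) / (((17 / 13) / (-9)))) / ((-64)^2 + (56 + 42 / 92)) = -198835 / 25977768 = -0.01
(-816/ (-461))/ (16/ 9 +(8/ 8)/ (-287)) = 1.00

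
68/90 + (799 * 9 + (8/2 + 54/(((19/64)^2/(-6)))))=3519.57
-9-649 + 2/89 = -58560/89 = -657.98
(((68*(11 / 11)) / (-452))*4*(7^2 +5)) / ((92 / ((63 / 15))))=-19278 / 12995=-1.48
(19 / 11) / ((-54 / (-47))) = 893 / 594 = 1.50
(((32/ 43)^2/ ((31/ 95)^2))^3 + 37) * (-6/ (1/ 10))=-59812651651171001079180/ 5610232974924883369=-10661.35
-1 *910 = -910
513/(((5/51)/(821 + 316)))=5949466.20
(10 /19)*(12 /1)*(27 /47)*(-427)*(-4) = 6197.00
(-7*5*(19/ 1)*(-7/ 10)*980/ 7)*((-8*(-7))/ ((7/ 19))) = 9905840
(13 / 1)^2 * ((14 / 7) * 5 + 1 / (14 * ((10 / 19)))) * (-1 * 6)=-719433 / 70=-10277.61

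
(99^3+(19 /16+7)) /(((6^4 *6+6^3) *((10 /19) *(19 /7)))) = 21734881 /255744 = 84.99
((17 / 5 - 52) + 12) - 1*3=-198 / 5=-39.60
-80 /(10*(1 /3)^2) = -72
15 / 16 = 0.94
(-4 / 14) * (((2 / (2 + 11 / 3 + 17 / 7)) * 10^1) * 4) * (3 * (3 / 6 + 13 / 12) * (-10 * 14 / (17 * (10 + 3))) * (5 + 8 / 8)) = 191520 / 3757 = 50.98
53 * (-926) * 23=-1128794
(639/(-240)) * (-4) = 10.65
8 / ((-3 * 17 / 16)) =-128 / 51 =-2.51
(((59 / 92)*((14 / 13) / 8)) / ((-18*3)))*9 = -413 / 28704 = -0.01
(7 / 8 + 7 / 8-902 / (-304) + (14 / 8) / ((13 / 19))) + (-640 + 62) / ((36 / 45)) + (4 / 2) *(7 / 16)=-352889 / 494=-714.35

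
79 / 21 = 3.76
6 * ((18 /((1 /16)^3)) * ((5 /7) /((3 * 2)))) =368640 /7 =52662.86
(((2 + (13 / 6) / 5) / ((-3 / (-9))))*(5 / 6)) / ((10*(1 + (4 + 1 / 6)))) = 73 / 620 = 0.12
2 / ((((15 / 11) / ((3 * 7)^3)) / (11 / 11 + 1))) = 135828 / 5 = 27165.60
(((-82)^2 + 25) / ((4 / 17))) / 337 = 114733 / 1348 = 85.11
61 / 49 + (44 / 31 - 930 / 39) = -418279 / 19747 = -21.18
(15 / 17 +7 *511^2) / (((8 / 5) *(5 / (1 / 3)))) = 15536707 / 204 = 76160.33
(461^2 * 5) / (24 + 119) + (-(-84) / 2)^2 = 1314857 / 143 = 9194.80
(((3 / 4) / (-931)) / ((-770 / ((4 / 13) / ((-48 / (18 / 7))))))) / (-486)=1 / 28181593440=0.00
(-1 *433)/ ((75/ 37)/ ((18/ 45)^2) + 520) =-64084/ 78835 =-0.81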